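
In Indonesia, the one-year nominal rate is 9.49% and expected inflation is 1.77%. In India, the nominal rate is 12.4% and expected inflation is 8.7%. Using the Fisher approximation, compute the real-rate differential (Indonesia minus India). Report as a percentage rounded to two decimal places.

4.02%

Indonesia: 9.49% − 1.77% = 7.720%
India: 12.4% − 8.7% = 3.700%
Differential = 4.020% → 4.02%.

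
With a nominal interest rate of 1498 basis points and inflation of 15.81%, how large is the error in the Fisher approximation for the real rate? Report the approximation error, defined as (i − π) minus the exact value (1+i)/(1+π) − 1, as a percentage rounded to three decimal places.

-0.113%

Approximate: r ≈ 14.980% − 15.810% = -0.8300%
Exact: (1 + 0.1498)/(1 + 0.1581) − 1 = -0.7167%
Error = -0.8300% − (-0.7167%) = -0.1133% → -0.113%.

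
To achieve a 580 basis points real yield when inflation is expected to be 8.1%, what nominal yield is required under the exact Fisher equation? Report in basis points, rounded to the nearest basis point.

1437 basis points

(1 + i) = (1 + r)(1 + π) = 1.05800 × 1.08100 = 1.143698
i = 1.143698 − 1, so the required nominal rate is 1437 basis points.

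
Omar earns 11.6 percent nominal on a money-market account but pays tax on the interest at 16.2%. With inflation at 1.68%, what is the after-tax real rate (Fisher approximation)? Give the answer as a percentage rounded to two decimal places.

After-tax nominal return = 11.6% × (1 − 0.162) = 9.7208%.
r ≈ 9.7208% − 1.68% → 8.04%.

8.04%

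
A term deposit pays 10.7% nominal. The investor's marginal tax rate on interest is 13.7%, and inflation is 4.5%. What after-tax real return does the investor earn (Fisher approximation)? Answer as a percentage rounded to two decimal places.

After-tax nominal return = 10.7% × (1 − 0.137) = 9.2341%.
r ≈ 9.2341% − 4.5% → 4.73%.

4.73%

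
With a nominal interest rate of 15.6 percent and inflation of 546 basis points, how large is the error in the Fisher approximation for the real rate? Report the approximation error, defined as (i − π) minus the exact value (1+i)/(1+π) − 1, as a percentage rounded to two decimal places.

Approximate: r ≈ 15.600% − 5.460% = 10.1400%
Exact: (1 + 0.1560)/(1 + 0.0546) − 1 = 9.61502%
Error = 10.1400% − 9.61502% = 0.52498% → 0.52%.

0.52%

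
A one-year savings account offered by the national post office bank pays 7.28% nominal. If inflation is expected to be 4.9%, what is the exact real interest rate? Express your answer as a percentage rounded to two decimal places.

2.27%

By the Fisher relation, 1 + r = (1 + i)/(1 + π).
1 + r = 1.07280 / 1.04900 = 1.022688
r = 1.022688 − 1 = 2.2688%, i.e. 2.27%.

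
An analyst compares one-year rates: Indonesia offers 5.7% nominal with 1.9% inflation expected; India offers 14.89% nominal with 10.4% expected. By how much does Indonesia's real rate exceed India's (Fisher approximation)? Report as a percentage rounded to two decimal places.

-0.69%

Indonesia: 5.7% − 1.9% = 3.800%
India: 14.89% − 10.4% = 4.490%
Differential = -0.690% → -0.69%.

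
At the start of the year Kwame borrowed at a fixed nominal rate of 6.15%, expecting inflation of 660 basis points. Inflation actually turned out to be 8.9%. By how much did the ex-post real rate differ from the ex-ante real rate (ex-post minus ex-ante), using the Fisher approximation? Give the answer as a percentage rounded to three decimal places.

Ex-ante: 6.15% − 6.6% = -0.450%
Ex-post: 6.15% − 8.9% = -2.750%
Difference (ex-post − ex-ante) = -2.3000% → -2.300%.

-2.300%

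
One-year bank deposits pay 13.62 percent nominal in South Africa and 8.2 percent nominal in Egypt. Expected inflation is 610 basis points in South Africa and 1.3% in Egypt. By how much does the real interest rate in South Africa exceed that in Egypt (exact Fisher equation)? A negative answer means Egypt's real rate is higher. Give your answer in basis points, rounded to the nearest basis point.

South Africa: (1 + 0.1362)/(1 + 0.0610) − 1 = 7.0877%
Egypt: (1 + 0.0820)/(1 + 0.0130) − 1 = 6.8115%
Differential = 7.0877% − 6.8115% = 0.2762% → 28 basis points.

28 basis points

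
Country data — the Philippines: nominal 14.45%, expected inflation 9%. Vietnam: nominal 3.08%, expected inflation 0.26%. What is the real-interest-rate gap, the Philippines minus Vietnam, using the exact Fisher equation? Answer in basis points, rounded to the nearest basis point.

219 basis points

The Philippines: (1 + 0.1445)/(1 + 0.0900) − 1 = 5.0000%
Vietnam: (1 + 0.0308)/(1 + 0.0026) − 1 = 2.8127%
Differential = 5.0000% − 2.8127% = 2.1873% → 219 basis points.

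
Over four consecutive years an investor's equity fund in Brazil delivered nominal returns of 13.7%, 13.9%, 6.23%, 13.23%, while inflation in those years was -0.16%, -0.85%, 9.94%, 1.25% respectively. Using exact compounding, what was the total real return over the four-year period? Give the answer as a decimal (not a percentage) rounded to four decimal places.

0.4137

Nominal growth factor = 1.1370 × 1.1390 × 1.0623 × 1.1323 = 1.557732
Price-level growth factor = 0.9984 × 0.9915 × 1.0994 × 1.0125 = 1.101915
Real growth factor = 1.557732 / 1.101915 = 1.413660
Total real return = 1.413660 − 1 → 0.4137.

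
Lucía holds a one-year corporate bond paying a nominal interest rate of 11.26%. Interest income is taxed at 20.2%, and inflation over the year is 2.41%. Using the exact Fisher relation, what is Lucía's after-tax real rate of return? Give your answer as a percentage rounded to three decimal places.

After-tax nominal return = 11.26% × (1 − 0.202) = 8.98548%.
1 + r = 1.0898548 / 1.02410 = 1.064207
After-tax real rate = 1.064207 − 1 → 6.421%.

6.421%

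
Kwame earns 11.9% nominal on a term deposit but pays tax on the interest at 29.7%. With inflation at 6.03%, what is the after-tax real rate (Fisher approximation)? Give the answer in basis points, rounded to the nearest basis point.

After-tax nominal return = 11.9% × (1 − 0.297) = 8.3657%.
r ≈ 8.3657% − 6.03% → 234 basis points.

234 basis points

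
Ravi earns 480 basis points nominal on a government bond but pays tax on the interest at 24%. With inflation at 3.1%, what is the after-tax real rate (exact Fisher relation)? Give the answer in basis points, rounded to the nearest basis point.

53 basis points

After-tax nominal return = 4.8% × (1 − 0.24) = 3.6480%.
1 + r = 1.03648 / 1.03100 = 1.005315
After-tax real rate = 1.005315 − 1 → 53 basis points.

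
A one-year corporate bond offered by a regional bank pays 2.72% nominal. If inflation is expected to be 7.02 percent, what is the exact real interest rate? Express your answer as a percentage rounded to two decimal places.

1 + r = 1.02720 / 1.07020 = 0.959821
r = 0.959821 − 1 = -4.0179%, i.e. -4.02%.

-4.02%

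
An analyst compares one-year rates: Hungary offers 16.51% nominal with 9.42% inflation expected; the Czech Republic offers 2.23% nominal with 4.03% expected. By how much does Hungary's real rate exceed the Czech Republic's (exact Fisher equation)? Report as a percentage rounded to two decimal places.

Hungary: (1 + 0.1651)/(1 + 0.0942) − 1 = 6.4796%
The Czech Republic: (1 + 0.0223)/(1 + 0.0403) − 1 = -1.7303%
Differential = 6.4796% − (-1.7303%) = 8.2099% → 8.21%.

8.21%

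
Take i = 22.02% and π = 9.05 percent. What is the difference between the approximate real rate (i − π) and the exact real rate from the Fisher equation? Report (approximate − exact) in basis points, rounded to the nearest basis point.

Approximate: r ≈ 22.020% − 9.050% = 12.9700%
Exact: (1 + 0.2202)/(1 + 0.0905) − 1 = 11.8936%
Error = 12.9700% − 11.8936% = 1.0764% → 108 basis points.

108 basis points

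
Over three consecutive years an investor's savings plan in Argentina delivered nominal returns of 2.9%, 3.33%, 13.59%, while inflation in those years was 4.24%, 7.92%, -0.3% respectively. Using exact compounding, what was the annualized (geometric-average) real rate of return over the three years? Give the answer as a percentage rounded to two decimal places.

2.50%

Compound the nominal returns: 1.0290 × 1.0333 × 1.1359 = 1.20776351.
Compound inflation: 1.0424 × 1.0792 × 0.9970 = 1.12158321.
Deflate: 1.20776351 / 1.12158321 = 1.07683808.
Annualized real rate = 1.07683808^(1/3) − 1 = 2.4983% → 2.50%.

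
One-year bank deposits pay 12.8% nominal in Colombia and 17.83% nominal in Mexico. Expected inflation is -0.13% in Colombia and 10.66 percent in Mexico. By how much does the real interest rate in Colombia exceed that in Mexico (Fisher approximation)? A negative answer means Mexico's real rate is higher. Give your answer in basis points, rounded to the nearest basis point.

Colombia: 12.8% − (-0.13%) = 12.930%
Mexico: 17.83% − 10.66% = 7.170%
Differential = 5.760% → 576 basis points.

576 basis points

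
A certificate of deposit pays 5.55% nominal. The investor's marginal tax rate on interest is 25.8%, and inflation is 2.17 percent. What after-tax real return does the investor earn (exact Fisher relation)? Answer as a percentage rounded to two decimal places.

1.91%

After-tax nominal return = 5.55% × (1 − 0.258) = 4.1181%.
1 + r = 1.041181 / 1.02170 = 1.019067
After-tax real rate = 1.019067 − 1 → 1.91%.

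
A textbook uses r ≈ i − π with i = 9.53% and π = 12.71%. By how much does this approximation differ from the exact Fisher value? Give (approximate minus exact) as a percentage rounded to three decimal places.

-0.359%

Approximate: r ≈ 9.530% − 12.710% = -3.1800%
Exact: (1 + 0.0953)/(1 + 0.1271) − 1 = -2.8214%
Error = -3.1800% − (-2.8214%) = -0.3586% → -0.359%.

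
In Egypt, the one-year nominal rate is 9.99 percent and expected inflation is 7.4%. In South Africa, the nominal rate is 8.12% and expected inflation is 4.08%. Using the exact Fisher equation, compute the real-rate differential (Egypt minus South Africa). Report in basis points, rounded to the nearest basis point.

-147 basis points

Egypt: (1 + 0.0999)/(1 + 0.0740) − 1 = 2.4115%
South Africa: (1 + 0.0812)/(1 + 0.0408) − 1 = 3.8816%
Differential = 2.4115% − 3.8816% = -1.4701% → -147 basis points.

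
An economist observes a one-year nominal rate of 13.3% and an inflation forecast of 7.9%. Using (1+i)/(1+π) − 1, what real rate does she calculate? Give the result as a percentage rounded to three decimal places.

5.005%

1 + r = 1.13300 / 1.07900 = 1.050046
r = 1.050046 − 1 = 5.0046%, i.e. 5.005%.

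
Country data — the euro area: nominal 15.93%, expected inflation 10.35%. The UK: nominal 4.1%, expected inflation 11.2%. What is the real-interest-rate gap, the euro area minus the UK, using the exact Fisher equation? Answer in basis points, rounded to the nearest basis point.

1144 basis points

The euro area: (1 + 0.1593)/(1 + 0.1035) − 1 = 5.0566%
The UK: (1 + 0.0410)/(1 + 0.1120) − 1 = -6.3849%
Differential = 5.0566% − (-6.3849%) = 11.4415% → 1144 basis points.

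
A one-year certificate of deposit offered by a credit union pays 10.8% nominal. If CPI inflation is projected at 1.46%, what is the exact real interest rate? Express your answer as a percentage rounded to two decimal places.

By the Fisher equation, 1 + r = (1 + i)/(1 + π).
1 + r = 1.10800 / 1.01460 = 1.092056
r = 1.092056 − 1 = 9.2056%, i.e. 9.21%.

9.21%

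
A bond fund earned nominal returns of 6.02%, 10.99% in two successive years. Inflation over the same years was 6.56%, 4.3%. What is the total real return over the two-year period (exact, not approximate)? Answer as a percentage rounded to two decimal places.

Compound the nominal returns: 1.0602 × 1.1099 = 1.176716.
Compound inflation: 1.0656 × 1.0430 = 1.111421.
Deflate: 1.176716 / 1.111421 = 1.058749.
Total real return = 1.058749 − 1 → 5.87%.

5.87%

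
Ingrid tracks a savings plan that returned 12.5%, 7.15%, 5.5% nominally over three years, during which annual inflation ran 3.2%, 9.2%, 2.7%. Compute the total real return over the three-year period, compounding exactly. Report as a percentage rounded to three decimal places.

9.881%

Compound the nominal returns: 1.1250 × 1.0715 × 1.0550 = 1.271737.
Compound inflation: 1.0320 × 1.0920 × 1.0270 = 1.157371.
Deflate: 1.271737 / 1.157371 = 1.098814.
Total real return = 1.098814 − 1 → 9.881%.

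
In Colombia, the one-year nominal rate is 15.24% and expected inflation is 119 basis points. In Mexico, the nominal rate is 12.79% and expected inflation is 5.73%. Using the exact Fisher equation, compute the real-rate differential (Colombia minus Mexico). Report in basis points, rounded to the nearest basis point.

Colombia: (1 + 0.1524)/(1 + 0.0119) − 1 = 13.8848%
Mexico: (1 + 0.1279)/(1 + 0.0573) − 1 = 6.6774%
Differential = 13.8848% − 6.6774% = 7.2074% → 721 basis points.

721 basis points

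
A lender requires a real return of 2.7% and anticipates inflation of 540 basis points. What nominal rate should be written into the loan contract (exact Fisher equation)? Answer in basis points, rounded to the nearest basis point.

(1 + i) = (1 + r)(1 + π) = 1.02700 × 1.05400 = 1.082458
i = 1.082458 − 1, so the required nominal rate is 825 basis points.

825 basis points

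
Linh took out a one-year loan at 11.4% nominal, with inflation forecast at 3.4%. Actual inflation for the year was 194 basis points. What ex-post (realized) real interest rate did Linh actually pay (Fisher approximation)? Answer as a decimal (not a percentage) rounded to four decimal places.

0.0946

Ex-post: 11.4% − 1.94% = 9.460%
So the realized real rate is 0.0946.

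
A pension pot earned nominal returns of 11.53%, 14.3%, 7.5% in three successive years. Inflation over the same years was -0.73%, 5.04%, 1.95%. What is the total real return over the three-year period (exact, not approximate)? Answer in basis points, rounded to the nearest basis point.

Nominal growth factor = 1.1153 × 1.1430 × 1.0750 = 1.370397
Price-level growth factor = 0.9927 × 1.0504 × 1.0195 = 1.063065
Real growth factor = 1.370397 / 1.063065 = 1.289099
Total real return = 1.289099 − 1 → 2891 basis points.

2891 basis points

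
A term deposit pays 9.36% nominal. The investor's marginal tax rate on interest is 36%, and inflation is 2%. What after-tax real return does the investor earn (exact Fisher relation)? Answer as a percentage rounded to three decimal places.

After-tax nominal return = 9.36% × (1 − 0.36) = 5.9904%.
1 + r = 1.059904 / 1.02000 = 1.039122
After-tax real rate = 1.039122 − 1 → 3.912%.

3.912%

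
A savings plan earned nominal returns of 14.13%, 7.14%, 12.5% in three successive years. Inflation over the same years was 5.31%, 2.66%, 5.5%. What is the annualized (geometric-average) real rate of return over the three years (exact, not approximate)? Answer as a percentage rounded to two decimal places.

Compound the nominal returns: 1.1413 × 1.0714 × 1.1250 = 1.37563742.
Compound inflation: 1.0531 × 1.0266 × 1.0550 = 1.14057365.
Deflate: 1.37563742 / 1.14057365 = 1.20609259.
Annualized real rate = 1.20609259^(1/3) − 1 = 6.4454% → 6.45%.

6.45%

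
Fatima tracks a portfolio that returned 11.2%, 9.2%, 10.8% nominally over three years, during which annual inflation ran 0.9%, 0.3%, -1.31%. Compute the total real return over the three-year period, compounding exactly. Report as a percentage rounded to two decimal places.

34.71%

Compound the nominal returns: 1.1120 × 1.0920 × 1.1080 = 1.345449.
Compound inflation: 1.0090 × 1.0030 × 0.9869 = 0.998769.
Deflate: 1.345449 / 0.998769 = 1.347107.
Total real return = 1.347107 − 1 → 34.71%.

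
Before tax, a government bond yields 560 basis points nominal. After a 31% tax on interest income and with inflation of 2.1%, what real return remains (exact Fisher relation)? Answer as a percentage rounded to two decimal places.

After-tax nominal return = 5.6% × (1 − 0.31) = 3.8640%.
1 + r = 1.03864 / 1.02100 = 1.017277
After-tax real rate = 1.017277 − 1 → 1.73%.

1.73%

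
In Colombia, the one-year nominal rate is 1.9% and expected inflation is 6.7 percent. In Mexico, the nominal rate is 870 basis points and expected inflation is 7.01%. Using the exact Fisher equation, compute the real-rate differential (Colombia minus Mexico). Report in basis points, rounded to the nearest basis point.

Colombia: (1 + 0.0190)/(1 + 0.0670) − 1 = -4.4986%
Mexico: (1 + 0.0870)/(1 + 0.0701) − 1 = 1.5793%
Differential = -4.4986% − 1.5793% = -6.0779% → -608 basis points.

-608 basis points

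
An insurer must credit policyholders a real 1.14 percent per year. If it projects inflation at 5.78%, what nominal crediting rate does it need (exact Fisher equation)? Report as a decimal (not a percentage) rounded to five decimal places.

(1 + i) = (1 + r)(1 + π) = 1.01140 × 1.05780 = 1.06985892
i = 1.06985892 − 1, so the required nominal rate is 0.06986.

0.06986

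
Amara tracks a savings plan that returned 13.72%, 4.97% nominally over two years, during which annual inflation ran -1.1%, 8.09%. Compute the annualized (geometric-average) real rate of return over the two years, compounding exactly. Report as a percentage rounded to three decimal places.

Nominal growth factor = 1.1372 × 1.0497 = 1.19371884
Price-level growth factor = 0.9890 × 1.0809 = 1.06901010
Real growth factor = 1.19371884 / 1.06901010 = 1.11665815
Annualized real rate = 1.11665815^(1/2) − 1 = 5.6720% → 5.672%.

5.672%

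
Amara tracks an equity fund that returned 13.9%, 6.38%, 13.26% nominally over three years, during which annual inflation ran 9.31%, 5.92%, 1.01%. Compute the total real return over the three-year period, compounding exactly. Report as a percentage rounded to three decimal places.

Nominal growth factor = 1.1390 × 1.0638 × 1.1326 = 1.372335
Price-level growth factor = 1.0931 × 1.0592 × 1.0101 = 1.169505
Real growth factor = 1.372335 / 1.169505 = 1.173432
Total real return = 1.173432 − 1 → 17.343%.

17.343%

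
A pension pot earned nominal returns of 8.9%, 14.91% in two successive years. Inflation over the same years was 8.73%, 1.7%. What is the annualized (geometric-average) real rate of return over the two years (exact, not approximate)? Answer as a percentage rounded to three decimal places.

6.379%

Compound the nominal returns: 1.0890 × 1.1491 = 1.25136990.
Compound inflation: 1.0873 × 1.0170 = 1.10578410.
Deflate: 1.25136990 / 1.10578410 = 1.13165843.
Annualized real rate = 1.13165843^(1/2) − 1 = 6.3794% → 6.379%.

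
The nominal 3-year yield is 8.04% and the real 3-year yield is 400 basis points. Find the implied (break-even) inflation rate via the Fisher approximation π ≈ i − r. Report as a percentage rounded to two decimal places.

4.04%

π ≈ i − r = 8.04% − 4% → 4.04%.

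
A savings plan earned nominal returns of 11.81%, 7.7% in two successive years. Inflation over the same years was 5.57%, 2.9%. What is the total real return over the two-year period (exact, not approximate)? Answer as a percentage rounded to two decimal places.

10.85%

Compound the nominal returns: 1.1181 × 1.0770 = 1.204194.
Compound inflation: 1.0557 × 1.0290 = 1.086315.
Deflate: 1.204194 / 1.086315 = 1.108512.
Total real return = 1.108512 − 1 → 10.85%.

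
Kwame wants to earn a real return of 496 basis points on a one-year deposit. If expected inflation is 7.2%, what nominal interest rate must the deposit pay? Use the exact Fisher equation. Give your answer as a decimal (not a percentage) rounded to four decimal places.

0.1252

(1 + i) = (1 + r)(1 + π) = 1.04960 × 1.07200 = 1.1251712
i = 1.1251712 − 1, so the required nominal rate is 0.1252.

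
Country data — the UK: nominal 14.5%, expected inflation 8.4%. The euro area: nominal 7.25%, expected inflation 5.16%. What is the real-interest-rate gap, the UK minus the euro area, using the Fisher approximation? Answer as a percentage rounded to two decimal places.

The UK: 14.5% − 8.4% = 6.100%
The euro area: 7.25% − 5.16% = 2.090%
Differential = 4.010% → 4.01%.

4.01%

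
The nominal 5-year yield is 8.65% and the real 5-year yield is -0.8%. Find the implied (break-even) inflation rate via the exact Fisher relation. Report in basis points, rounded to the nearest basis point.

953 basis points

(1 + π) = (1 + i)/(1 + r) = 1.08650 / 0.99200 = 1.095262
Break-even inflation = 1.095262 − 1 → 953 basis points.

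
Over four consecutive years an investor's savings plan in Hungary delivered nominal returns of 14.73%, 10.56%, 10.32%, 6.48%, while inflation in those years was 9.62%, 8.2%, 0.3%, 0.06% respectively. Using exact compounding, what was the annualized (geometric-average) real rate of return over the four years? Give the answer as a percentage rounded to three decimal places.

5.774%

Nominal growth factor = 1.1473 × 1.1056 × 1.1032 × 1.0648 = 1.49003791
Price-level growth factor = 1.0962 × 1.0820 × 1.0030 × 1.0006 = 1.19036045
Real growth factor = 1.49003791 / 1.19036045 = 1.25175354
Annualized real rate = 1.25175354^(1/4) − 1 = 5.7742% → 5.774%.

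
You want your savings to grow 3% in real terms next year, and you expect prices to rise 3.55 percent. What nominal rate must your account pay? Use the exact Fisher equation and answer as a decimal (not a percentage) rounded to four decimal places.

(1 + i) = (1 + r)(1 + π) = 1.03000 × 1.03550 = 1.066565
i = 1.066565 − 1, so the required nominal rate is 0.0666.

0.0666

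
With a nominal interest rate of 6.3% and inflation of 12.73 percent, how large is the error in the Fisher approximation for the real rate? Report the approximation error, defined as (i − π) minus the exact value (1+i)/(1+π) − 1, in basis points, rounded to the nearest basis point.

Approximate: r ≈ 6.300% − 12.730% = -6.4300%
Exact: (1 + 0.0630)/(1 + 0.1273) − 1 = -5.7039%
Error = -6.4300% − (-5.7039%) = -0.7261% → -73 basis points.

-73 basis points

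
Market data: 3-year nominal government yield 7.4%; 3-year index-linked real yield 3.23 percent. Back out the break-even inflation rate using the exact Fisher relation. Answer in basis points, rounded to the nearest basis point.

(1 + π) = (1 + i)/(1 + r) = 1.07400 / 1.03230 = 1.040395
Break-even inflation = 1.040395 − 1 → 404 basis points.

404 basis points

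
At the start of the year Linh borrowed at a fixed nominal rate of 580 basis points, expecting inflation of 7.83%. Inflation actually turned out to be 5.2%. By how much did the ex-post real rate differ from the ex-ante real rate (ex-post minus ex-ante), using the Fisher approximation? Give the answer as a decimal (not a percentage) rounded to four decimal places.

0.0263

Ex-ante: 5.8% − 7.83% = -2.030%
Ex-post: 5.8% − 5.2% = 0.600%
Difference (ex-post − ex-ante) = 2.6300% → 0.0263.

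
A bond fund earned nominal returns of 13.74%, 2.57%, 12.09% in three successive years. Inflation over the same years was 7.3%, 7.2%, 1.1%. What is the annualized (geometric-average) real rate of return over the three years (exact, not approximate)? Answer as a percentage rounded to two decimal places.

Compound the nominal returns: 1.1374 × 1.0257 × 1.1209 = 1.30767689.
Compound inflation: 1.0730 × 1.0720 × 1.0110 = 1.16290882.
Deflate: 1.30767689 / 1.16290882 = 1.12448790.
Annualized real rate = 1.12448790^(1/3) − 1 = 3.9884% → 3.99%.

3.99%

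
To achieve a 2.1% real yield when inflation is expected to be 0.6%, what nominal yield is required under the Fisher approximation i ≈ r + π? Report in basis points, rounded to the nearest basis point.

270 basis points

i ≈ r + π = 2.1% + 0.6% = 270 basis points.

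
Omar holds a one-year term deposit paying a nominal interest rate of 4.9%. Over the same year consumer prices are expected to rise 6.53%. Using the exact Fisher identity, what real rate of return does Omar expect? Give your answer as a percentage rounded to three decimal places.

By the Fisher identity, 1 + r = (1 + i)/(1 + π).
1 + r = 1.04900 / 1.06530 = 0.984699
r = 0.984699 − 1 = -1.5301%, i.e. -1.530%.

-1.530%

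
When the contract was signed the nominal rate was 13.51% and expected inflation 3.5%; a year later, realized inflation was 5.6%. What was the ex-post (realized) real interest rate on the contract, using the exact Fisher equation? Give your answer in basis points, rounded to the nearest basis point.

749 basis points

Ex-post: (1 + 0.1351)/(1 + 0.0560) − 1 = 7.4905%
So the realized real rate is 749 basis points.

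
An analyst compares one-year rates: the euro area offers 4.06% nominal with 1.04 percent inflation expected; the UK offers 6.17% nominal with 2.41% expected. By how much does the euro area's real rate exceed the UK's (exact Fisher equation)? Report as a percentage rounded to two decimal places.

-0.68%

The euro area: (1 + 0.0406)/(1 + 0.0104) − 1 = 2.9889%
The UK: (1 + 0.0617)/(1 + 0.0241) − 1 = 3.6715%
Differential = 2.9889% − 3.6715% = -0.6826% → -0.68%.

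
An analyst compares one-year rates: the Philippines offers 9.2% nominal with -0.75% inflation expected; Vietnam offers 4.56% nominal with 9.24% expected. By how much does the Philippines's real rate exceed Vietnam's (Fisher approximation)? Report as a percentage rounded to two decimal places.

The Philippines: 9.2% − (-0.75%) = 9.950%
Vietnam: 4.56% − 9.24% = -4.680%
Differential = 14.630% → 14.63%.

14.63%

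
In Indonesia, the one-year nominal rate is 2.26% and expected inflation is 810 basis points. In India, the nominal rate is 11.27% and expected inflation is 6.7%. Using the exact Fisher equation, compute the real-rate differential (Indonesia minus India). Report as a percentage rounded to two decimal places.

Indonesia: (1 + 0.0226)/(1 + 0.0810) − 1 = -5.4024%
India: (1 + 0.1127)/(1 + 0.0670) − 1 = 4.2830%
Differential = -5.4024% − 4.2830% = -9.6854% → -9.69%.

-9.69%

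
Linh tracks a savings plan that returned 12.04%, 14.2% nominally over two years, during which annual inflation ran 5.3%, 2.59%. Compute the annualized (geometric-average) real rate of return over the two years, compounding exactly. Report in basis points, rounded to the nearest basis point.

Nominal growth factor = 1.1204 × 1.1420 = 1.27949680
Price-level growth factor = 1.0530 × 1.0259 = 1.08027270
Real growth factor = 1.27949680 / 1.08027270 = 1.18442019
Annualized real rate = 1.18442019^(1/2) − 1 = 8.8311% → 883 basis points.

883 basis points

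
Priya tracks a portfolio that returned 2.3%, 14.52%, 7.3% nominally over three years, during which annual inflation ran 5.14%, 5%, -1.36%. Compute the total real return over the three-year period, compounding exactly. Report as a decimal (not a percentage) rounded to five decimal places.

0.15437

Compound the nominal returns: 1.0230 × 1.1452 × 1.0730 = 1.257062.
Compound inflation: 1.0514 × 1.0500 × 0.9864 = 1.088956.
Deflate: 1.257062 / 1.088956 = 1.154374.
Total real return = 1.154374 − 1 → 0.15437.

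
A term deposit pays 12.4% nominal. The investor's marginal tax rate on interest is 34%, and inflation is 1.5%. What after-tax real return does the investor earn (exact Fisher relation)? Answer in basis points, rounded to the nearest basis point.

After-tax nominal return = 12.4% × (1 − 0.34) = 8.1840%.
1 + r = 1.08184 / 1.01500 = 1.065852
After-tax real rate = 1.065852 − 1 → 659 basis points.

659 basis points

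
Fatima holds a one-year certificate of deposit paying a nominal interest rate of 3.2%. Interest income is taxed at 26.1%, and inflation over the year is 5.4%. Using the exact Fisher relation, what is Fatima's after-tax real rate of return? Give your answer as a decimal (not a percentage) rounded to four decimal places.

-0.0288

After-tax nominal return = 3.2% × (1 − 0.261) = 2.3648%.
1 + r = 1.023648 / 1.05400 = 0.971203
After-tax real rate = 0.971203 − 1 → -0.0288.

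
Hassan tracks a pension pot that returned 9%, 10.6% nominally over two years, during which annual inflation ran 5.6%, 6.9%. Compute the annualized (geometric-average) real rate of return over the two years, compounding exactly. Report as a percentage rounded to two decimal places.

Nominal growth factor = 1.0900 × 1.1060 = 1.20554000
Price-level growth factor = 1.0560 × 1.0690 = 1.12886400
Real growth factor = 1.20554000 / 1.12886400 = 1.06792315
Annualized real rate = 1.06792315^(1/2) − 1 = 3.3404% → 3.34%.

3.34%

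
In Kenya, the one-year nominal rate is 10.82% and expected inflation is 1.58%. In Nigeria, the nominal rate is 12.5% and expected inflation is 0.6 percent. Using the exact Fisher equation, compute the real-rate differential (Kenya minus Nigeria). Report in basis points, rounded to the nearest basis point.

Kenya: (1 + 0.1082)/(1 + 0.0158) − 1 = 9.0963%
Nigeria: (1 + 0.1250)/(1 + 0.0060) − 1 = 11.8290%
Differential = 9.0963% − 11.8290% = -2.7327% → -273 basis points.

-273 basis points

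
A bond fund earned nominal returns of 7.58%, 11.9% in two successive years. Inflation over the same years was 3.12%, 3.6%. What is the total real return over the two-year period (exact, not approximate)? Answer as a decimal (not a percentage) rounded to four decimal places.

0.1268

Nominal growth factor = 1.0758 × 1.1190 = 1.203820
Price-level growth factor = 1.0312 × 1.0360 = 1.068323
Real growth factor = 1.203820 / 1.068323 = 1.126831
Total real return = 1.126831 − 1 → 0.1268.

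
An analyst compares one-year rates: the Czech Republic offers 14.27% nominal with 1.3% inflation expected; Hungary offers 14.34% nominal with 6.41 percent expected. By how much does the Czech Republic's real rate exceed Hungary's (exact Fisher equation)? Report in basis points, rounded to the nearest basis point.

The Czech Republic: (1 + 0.1427)/(1 + 0.0130) − 1 = 12.8036%
Hungary: (1 + 0.1434)/(1 + 0.0641) − 1 = 7.4523%
Differential = 12.8036% − 7.4523% = 5.3512% → 535 basis points.

535 basis points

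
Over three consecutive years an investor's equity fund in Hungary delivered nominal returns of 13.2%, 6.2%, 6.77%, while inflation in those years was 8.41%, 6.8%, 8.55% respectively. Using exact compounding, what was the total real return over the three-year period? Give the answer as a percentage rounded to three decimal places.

2.129%

Compound the nominal returns: 1.1320 × 1.0620 × 1.0677 = 1.283572.
Compound inflation: 1.0841 × 1.0680 × 1.0855 = 1.256812.
Deflate: 1.283572 / 1.256812 = 1.021292.
Total real return = 1.021292 − 1 → 2.129%.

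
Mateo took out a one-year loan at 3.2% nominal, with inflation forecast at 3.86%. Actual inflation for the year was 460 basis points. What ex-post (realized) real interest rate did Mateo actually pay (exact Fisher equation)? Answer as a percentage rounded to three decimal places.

-1.338%

Ex-post: (1 + 0.0320)/(1 + 0.0460) − 1 = -1.3384%
So the realized real rate is -1.338%.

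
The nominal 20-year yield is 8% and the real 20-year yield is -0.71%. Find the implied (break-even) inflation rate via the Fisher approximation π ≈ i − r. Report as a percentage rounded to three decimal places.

8.710%

π ≈ i − r = 8% − (-0.71%) → 8.710%.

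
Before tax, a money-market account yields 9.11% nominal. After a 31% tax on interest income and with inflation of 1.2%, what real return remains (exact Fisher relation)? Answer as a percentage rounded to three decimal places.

5.026%

After-tax nominal return = 9.11% × (1 − 0.31) = 6.2859%.
1 + r = 1.062859 / 1.01200 = 1.050256
After-tax real rate = 1.050256 − 1 → 5.026%.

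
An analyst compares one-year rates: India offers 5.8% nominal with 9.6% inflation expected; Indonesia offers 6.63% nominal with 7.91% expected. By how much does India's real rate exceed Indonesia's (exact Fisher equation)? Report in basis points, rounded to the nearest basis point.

-228 basis points

India: (1 + 0.0580)/(1 + 0.0960) − 1 = -3.4672%
Indonesia: (1 + 0.0663)/(1 + 0.0791) − 1 = -1.1862%
Differential = -3.4672% − (-1.1862%) = -2.2810% → -228 basis points.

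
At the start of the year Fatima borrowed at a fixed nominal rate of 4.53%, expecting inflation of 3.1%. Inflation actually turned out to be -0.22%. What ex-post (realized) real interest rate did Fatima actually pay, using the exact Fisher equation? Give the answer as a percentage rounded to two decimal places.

4.76%

Ex-post: (1 + 0.0453)/(1 − 0.0022) − 1 = 4.7605%
So the realized real rate is 4.76%.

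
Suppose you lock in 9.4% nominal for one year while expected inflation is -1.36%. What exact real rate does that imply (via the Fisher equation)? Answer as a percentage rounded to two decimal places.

1 + r = 1.09400 / 0.98640 = 1.109084
r = 1.109084 − 1 = 10.9084%, i.e. 10.91%.

10.91%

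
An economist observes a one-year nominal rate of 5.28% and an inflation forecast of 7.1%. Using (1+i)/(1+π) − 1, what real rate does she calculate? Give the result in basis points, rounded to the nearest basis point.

By the Fisher equation, 1 + r = (1 + i)/(1 + π).
1 + r = 1.05280 / 1.07100 = 0.983007
r = 0.983007 − 1 = -1.6993%, i.e. -170 basis points.

-170 basis points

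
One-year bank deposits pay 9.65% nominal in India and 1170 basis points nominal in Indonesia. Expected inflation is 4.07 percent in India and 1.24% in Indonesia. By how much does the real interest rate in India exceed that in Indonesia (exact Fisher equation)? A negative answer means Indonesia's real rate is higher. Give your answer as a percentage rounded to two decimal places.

India: (1 + 0.0965)/(1 + 0.0407) − 1 = 5.3618%
Indonesia: (1 + 0.1170)/(1 + 0.0124) − 1 = 10.3319%
Differential = 5.3618% − 10.3319% = -4.9701% → -4.97%.

-4.97%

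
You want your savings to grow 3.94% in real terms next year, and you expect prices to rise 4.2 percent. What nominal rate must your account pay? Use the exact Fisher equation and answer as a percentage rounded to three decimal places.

8.305%

(1 + i) = (1 + r)(1 + π) = 1.03940 × 1.04200 = 1.0830548
i = 1.0830548 − 1, so the required nominal rate is 8.305%.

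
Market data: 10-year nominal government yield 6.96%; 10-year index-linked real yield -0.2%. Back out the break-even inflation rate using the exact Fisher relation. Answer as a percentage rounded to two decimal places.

7.17%

(1 + π) = (1 + i)/(1 + r) = 1.06960 / 0.99800 = 1.071743
Break-even inflation = 1.071743 − 1 → 7.17%.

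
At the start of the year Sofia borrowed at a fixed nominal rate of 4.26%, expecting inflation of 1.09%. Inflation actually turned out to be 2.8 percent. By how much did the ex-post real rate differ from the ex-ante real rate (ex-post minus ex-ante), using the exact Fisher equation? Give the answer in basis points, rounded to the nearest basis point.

-172 basis points

Ex-ante: (1 + 0.0426)/(1 + 0.0109) − 1 = 3.1358%
Ex-post: (1 + 0.0426)/(1 + 0.0280) − 1 = 1.4202%
Difference (ex-post − ex-ante) = -1.7156% → -172 basis points.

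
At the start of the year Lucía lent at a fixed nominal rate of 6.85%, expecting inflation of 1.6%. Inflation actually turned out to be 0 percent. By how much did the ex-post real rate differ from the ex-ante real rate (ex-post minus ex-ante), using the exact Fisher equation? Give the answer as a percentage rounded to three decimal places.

1.683%

Ex-ante: (1 + 0.0685)/(1 + 0.0160) − 1 = 5.1673%
Ex-post: (1 + 0.0685)/(1 + 0.0000) − 1 = 6.8500%
Difference (ex-post − ex-ante) = 1.6827% → 1.683%.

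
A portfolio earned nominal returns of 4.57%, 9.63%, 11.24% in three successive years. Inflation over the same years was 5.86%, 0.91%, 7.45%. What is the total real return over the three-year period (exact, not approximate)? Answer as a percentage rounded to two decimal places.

11.10%

Nominal growth factor = 1.0457 × 1.0963 × 1.1124 = 1.275256
Price-level growth factor = 1.0586 × 1.0091 × 1.0745 = 1.147817
Real growth factor = 1.275256 / 1.147817 = 1.111028
Total real return = 1.111028 − 1 → 11.10%.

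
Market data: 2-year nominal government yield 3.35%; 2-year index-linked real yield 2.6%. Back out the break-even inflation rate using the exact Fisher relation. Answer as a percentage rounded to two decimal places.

(1 + π) = (1 + i)/(1 + r) = 1.03350 / 1.02600 = 1.007310
Break-even inflation = 1.007310 − 1 → 0.73%.

0.73%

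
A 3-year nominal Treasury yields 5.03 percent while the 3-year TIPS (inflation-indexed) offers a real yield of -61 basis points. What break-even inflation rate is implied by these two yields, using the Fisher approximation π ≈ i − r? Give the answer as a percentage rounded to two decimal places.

5.64%

π ≈ i − r = 5.03% − (-0.61%) → 5.64%.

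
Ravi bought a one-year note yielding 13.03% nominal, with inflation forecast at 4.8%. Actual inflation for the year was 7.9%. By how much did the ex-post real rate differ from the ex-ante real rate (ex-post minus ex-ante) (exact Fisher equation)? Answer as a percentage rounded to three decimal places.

-3.099%

Ex-ante: (1 + 0.1303)/(1 + 0.0480) − 1 = 7.8531%
Ex-post: (1 + 0.1303)/(1 + 0.0790) − 1 = 4.7544%
Difference (ex-post − ex-ante) = -3.0987% → -3.099%.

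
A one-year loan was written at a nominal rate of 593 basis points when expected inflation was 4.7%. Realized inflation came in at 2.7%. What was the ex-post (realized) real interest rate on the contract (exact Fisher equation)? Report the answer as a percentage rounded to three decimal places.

Ex-post: (1 + 0.0593)/(1 + 0.0270) − 1 = 3.1451%
So the realized real rate is 3.145%.

3.145%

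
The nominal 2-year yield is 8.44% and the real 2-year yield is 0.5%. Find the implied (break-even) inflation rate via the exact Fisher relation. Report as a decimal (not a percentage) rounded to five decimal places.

(1 + π) = (1 + i)/(1 + r) = 1.08440 / 1.00500 = 1.07900498
Break-even inflation = 1.07900498 − 1 → 0.07900.

0.07900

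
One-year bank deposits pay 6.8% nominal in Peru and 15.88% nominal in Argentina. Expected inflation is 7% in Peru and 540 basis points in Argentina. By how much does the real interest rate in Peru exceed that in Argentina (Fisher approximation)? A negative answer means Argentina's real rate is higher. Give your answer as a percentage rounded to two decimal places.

-10.68%

Peru: 6.8% − 7% = -0.200%
Argentina: 15.88% − 5.4% = 10.480%
Differential = -10.680% → -10.68%.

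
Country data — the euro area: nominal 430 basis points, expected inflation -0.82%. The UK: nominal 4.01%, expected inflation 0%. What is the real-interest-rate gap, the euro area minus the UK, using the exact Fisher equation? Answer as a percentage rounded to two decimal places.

The euro area: (1 + 0.0430)/(1 − 0.0082) − 1 = 5.1623%
The UK: (1 + 0.0401)/(1 + 0.0000) − 1 = 4.0100%
Differential = 5.1623% − 4.0100% = 1.1523% → 1.15%.

1.15%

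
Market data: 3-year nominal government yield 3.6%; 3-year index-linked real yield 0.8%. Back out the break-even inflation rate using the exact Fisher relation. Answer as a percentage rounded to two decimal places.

(1 + π) = (1 + i)/(1 + r) = 1.03600 / 1.00800 = 1.027778
Break-even inflation = 1.027778 − 1 → 2.78%.

2.78%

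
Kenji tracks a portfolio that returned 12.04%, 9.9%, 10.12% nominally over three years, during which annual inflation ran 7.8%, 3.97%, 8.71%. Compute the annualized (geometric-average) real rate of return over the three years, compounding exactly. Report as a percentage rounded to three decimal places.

3.629%

Nominal growth factor = 1.1204 × 1.0990 × 1.1012 = 1.35592914
Price-level growth factor = 1.0780 × 1.0397 × 1.0871 = 1.21841798
Real growth factor = 1.35592914 / 1.21841798 = 1.11286042
Annualized real rate = 1.11286042^(1/3) − 1 = 3.6287% → 3.629%.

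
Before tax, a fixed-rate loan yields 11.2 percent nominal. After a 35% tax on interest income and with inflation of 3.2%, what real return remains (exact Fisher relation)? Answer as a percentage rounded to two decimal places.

After-tax nominal return = 11.2% × (1 − 0.35) = 7.2800%.
1 + r = 1.07280 / 1.03200 = 1.039535
After-tax real rate = 1.039535 − 1 → 3.95%.

3.95%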